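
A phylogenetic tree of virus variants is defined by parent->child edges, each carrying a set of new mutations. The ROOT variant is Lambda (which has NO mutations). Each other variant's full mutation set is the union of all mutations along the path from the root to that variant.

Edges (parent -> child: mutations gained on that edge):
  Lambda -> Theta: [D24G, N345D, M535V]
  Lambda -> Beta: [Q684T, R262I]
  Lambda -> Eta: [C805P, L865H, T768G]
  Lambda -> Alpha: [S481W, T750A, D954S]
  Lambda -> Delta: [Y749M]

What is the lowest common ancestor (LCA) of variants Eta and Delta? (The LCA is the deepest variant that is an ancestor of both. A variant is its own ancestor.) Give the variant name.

Answer: Lambda

Derivation:
Path from root to Eta: Lambda -> Eta
  ancestors of Eta: {Lambda, Eta}
Path from root to Delta: Lambda -> Delta
  ancestors of Delta: {Lambda, Delta}
Common ancestors: {Lambda}
Walk up from Delta: Delta (not in ancestors of Eta), Lambda (in ancestors of Eta)
Deepest common ancestor (LCA) = Lambda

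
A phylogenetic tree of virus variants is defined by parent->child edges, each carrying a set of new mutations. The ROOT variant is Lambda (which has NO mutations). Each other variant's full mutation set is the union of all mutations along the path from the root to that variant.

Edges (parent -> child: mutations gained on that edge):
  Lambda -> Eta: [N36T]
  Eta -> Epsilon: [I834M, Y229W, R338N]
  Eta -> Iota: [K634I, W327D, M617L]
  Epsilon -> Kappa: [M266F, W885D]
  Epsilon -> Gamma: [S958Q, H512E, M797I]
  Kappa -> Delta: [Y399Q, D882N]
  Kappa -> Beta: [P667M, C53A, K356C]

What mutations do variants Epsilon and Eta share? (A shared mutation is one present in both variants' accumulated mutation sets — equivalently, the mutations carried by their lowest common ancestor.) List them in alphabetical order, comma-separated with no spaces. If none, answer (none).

Answer: N36T

Derivation:
Accumulating mutations along path to Epsilon:
  At Lambda: gained [] -> total []
  At Eta: gained ['N36T'] -> total ['N36T']
  At Epsilon: gained ['I834M', 'Y229W', 'R338N'] -> total ['I834M', 'N36T', 'R338N', 'Y229W']
Mutations(Epsilon) = ['I834M', 'N36T', 'R338N', 'Y229W']
Accumulating mutations along path to Eta:
  At Lambda: gained [] -> total []
  At Eta: gained ['N36T'] -> total ['N36T']
Mutations(Eta) = ['N36T']
Intersection: ['I834M', 'N36T', 'R338N', 'Y229W'] ∩ ['N36T'] = ['N36T']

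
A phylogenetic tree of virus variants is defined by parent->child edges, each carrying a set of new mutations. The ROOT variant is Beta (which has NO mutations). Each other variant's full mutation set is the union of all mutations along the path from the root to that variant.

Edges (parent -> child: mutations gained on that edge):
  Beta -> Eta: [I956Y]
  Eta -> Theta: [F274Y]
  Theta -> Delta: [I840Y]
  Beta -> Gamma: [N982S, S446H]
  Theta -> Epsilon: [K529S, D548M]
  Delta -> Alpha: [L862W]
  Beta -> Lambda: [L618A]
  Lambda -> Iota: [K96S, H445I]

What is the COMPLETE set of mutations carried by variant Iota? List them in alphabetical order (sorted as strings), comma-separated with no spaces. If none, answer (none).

At Beta: gained [] -> total []
At Lambda: gained ['L618A'] -> total ['L618A']
At Iota: gained ['K96S', 'H445I'] -> total ['H445I', 'K96S', 'L618A']

Answer: H445I,K96S,L618A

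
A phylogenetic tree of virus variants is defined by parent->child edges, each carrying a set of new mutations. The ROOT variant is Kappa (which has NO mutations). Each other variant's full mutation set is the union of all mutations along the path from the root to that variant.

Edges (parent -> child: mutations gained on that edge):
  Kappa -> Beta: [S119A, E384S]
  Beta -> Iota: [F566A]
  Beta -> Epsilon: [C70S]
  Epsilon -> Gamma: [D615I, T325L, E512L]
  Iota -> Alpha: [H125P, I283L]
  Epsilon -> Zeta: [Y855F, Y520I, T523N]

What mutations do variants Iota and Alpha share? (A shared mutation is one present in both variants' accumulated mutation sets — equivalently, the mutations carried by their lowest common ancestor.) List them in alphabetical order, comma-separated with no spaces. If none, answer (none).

Accumulating mutations along path to Iota:
  At Kappa: gained [] -> total []
  At Beta: gained ['S119A', 'E384S'] -> total ['E384S', 'S119A']
  At Iota: gained ['F566A'] -> total ['E384S', 'F566A', 'S119A']
Mutations(Iota) = ['E384S', 'F566A', 'S119A']
Accumulating mutations along path to Alpha:
  At Kappa: gained [] -> total []
  At Beta: gained ['S119A', 'E384S'] -> total ['E384S', 'S119A']
  At Iota: gained ['F566A'] -> total ['E384S', 'F566A', 'S119A']
  At Alpha: gained ['H125P', 'I283L'] -> total ['E384S', 'F566A', 'H125P', 'I283L', 'S119A']
Mutations(Alpha) = ['E384S', 'F566A', 'H125P', 'I283L', 'S119A']
Intersection: ['E384S', 'F566A', 'S119A'] ∩ ['E384S', 'F566A', 'H125P', 'I283L', 'S119A'] = ['E384S', 'F566A', 'S119A']

Answer: E384S,F566A,S119A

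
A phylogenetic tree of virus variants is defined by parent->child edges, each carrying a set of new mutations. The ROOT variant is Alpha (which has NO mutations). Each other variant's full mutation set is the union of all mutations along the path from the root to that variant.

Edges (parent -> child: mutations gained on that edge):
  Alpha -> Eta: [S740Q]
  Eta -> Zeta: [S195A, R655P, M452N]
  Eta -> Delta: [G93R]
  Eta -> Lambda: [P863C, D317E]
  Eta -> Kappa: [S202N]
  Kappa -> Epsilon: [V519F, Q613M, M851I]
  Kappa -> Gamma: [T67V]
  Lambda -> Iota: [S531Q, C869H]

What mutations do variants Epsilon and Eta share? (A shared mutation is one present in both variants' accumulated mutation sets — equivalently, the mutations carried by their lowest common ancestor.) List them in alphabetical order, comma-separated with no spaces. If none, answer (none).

Accumulating mutations along path to Epsilon:
  At Alpha: gained [] -> total []
  At Eta: gained ['S740Q'] -> total ['S740Q']
  At Kappa: gained ['S202N'] -> total ['S202N', 'S740Q']
  At Epsilon: gained ['V519F', 'Q613M', 'M851I'] -> total ['M851I', 'Q613M', 'S202N', 'S740Q', 'V519F']
Mutations(Epsilon) = ['M851I', 'Q613M', 'S202N', 'S740Q', 'V519F']
Accumulating mutations along path to Eta:
  At Alpha: gained [] -> total []
  At Eta: gained ['S740Q'] -> total ['S740Q']
Mutations(Eta) = ['S740Q']
Intersection: ['M851I', 'Q613M', 'S202N', 'S740Q', 'V519F'] ∩ ['S740Q'] = ['S740Q']

Answer: S740Q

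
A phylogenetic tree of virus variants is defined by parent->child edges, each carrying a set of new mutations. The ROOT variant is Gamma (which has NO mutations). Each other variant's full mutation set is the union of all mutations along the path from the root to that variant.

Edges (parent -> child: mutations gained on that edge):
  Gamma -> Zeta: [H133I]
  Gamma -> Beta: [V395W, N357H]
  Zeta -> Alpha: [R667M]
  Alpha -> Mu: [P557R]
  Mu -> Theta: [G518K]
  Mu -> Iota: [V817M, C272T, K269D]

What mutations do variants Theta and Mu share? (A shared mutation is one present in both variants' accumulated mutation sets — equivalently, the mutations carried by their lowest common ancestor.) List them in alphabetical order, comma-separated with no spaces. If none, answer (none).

Accumulating mutations along path to Theta:
  At Gamma: gained [] -> total []
  At Zeta: gained ['H133I'] -> total ['H133I']
  At Alpha: gained ['R667M'] -> total ['H133I', 'R667M']
  At Mu: gained ['P557R'] -> total ['H133I', 'P557R', 'R667M']
  At Theta: gained ['G518K'] -> total ['G518K', 'H133I', 'P557R', 'R667M']
Mutations(Theta) = ['G518K', 'H133I', 'P557R', 'R667M']
Accumulating mutations along path to Mu:
  At Gamma: gained [] -> total []
  At Zeta: gained ['H133I'] -> total ['H133I']
  At Alpha: gained ['R667M'] -> total ['H133I', 'R667M']
  At Mu: gained ['P557R'] -> total ['H133I', 'P557R', 'R667M']
Mutations(Mu) = ['H133I', 'P557R', 'R667M']
Intersection: ['G518K', 'H133I', 'P557R', 'R667M'] ∩ ['H133I', 'P557R', 'R667M'] = ['H133I', 'P557R', 'R667M']

Answer: H133I,P557R,R667M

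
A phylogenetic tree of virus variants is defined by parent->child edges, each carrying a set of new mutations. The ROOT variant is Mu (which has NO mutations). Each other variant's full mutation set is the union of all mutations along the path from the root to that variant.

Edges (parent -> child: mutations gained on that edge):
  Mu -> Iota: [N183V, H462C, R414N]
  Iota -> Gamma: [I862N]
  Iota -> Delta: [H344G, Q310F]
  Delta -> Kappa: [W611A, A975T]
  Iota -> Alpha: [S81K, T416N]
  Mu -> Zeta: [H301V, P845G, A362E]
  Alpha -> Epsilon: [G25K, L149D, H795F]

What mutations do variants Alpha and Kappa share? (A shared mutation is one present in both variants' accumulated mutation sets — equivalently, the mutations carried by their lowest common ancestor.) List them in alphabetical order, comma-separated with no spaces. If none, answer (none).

Accumulating mutations along path to Alpha:
  At Mu: gained [] -> total []
  At Iota: gained ['N183V', 'H462C', 'R414N'] -> total ['H462C', 'N183V', 'R414N']
  At Alpha: gained ['S81K', 'T416N'] -> total ['H462C', 'N183V', 'R414N', 'S81K', 'T416N']
Mutations(Alpha) = ['H462C', 'N183V', 'R414N', 'S81K', 'T416N']
Accumulating mutations along path to Kappa:
  At Mu: gained [] -> total []
  At Iota: gained ['N183V', 'H462C', 'R414N'] -> total ['H462C', 'N183V', 'R414N']
  At Delta: gained ['H344G', 'Q310F'] -> total ['H344G', 'H462C', 'N183V', 'Q310F', 'R414N']
  At Kappa: gained ['W611A', 'A975T'] -> total ['A975T', 'H344G', 'H462C', 'N183V', 'Q310F', 'R414N', 'W611A']
Mutations(Kappa) = ['A975T', 'H344G', 'H462C', 'N183V', 'Q310F', 'R414N', 'W611A']
Intersection: ['H462C', 'N183V', 'R414N', 'S81K', 'T416N'] ∩ ['A975T', 'H344G', 'H462C', 'N183V', 'Q310F', 'R414N', 'W611A'] = ['H462C', 'N183V', 'R414N']

Answer: H462C,N183V,R414N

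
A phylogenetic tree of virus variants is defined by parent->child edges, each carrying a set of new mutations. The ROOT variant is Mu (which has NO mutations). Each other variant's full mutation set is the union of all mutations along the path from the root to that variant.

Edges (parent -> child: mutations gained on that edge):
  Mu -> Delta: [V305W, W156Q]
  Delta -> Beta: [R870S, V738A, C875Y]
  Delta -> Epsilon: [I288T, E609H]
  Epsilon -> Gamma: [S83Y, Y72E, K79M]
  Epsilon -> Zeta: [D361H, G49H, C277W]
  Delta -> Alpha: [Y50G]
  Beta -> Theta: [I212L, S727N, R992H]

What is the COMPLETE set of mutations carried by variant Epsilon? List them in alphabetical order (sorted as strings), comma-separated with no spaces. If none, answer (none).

At Mu: gained [] -> total []
At Delta: gained ['V305W', 'W156Q'] -> total ['V305W', 'W156Q']
At Epsilon: gained ['I288T', 'E609H'] -> total ['E609H', 'I288T', 'V305W', 'W156Q']

Answer: E609H,I288T,V305W,W156Q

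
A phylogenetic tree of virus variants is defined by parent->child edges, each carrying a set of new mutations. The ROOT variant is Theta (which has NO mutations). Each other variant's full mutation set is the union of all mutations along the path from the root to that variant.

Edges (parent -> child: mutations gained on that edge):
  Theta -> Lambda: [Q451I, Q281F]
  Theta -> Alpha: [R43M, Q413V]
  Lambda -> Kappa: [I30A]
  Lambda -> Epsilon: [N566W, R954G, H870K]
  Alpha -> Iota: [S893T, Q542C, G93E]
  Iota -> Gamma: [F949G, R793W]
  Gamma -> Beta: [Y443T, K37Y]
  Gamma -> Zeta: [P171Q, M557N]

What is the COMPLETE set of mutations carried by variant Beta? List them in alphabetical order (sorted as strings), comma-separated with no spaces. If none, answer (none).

Answer: F949G,G93E,K37Y,Q413V,Q542C,R43M,R793W,S893T,Y443T

Derivation:
At Theta: gained [] -> total []
At Alpha: gained ['R43M', 'Q413V'] -> total ['Q413V', 'R43M']
At Iota: gained ['S893T', 'Q542C', 'G93E'] -> total ['G93E', 'Q413V', 'Q542C', 'R43M', 'S893T']
At Gamma: gained ['F949G', 'R793W'] -> total ['F949G', 'G93E', 'Q413V', 'Q542C', 'R43M', 'R793W', 'S893T']
At Beta: gained ['Y443T', 'K37Y'] -> total ['F949G', 'G93E', 'K37Y', 'Q413V', 'Q542C', 'R43M', 'R793W', 'S893T', 'Y443T']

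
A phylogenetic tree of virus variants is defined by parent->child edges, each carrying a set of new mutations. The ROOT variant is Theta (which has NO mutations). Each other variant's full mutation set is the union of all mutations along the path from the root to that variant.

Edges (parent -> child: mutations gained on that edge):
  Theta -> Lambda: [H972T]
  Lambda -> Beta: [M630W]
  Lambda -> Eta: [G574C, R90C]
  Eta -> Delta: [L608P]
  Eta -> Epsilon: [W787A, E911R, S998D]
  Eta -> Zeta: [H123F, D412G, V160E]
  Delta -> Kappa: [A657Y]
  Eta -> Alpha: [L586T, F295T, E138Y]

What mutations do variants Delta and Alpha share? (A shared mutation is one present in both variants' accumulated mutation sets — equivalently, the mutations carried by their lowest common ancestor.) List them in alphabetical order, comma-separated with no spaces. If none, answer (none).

Accumulating mutations along path to Delta:
  At Theta: gained [] -> total []
  At Lambda: gained ['H972T'] -> total ['H972T']
  At Eta: gained ['G574C', 'R90C'] -> total ['G574C', 'H972T', 'R90C']
  At Delta: gained ['L608P'] -> total ['G574C', 'H972T', 'L608P', 'R90C']
Mutations(Delta) = ['G574C', 'H972T', 'L608P', 'R90C']
Accumulating mutations along path to Alpha:
  At Theta: gained [] -> total []
  At Lambda: gained ['H972T'] -> total ['H972T']
  At Eta: gained ['G574C', 'R90C'] -> total ['G574C', 'H972T', 'R90C']
  At Alpha: gained ['L586T', 'F295T', 'E138Y'] -> total ['E138Y', 'F295T', 'G574C', 'H972T', 'L586T', 'R90C']
Mutations(Alpha) = ['E138Y', 'F295T', 'G574C', 'H972T', 'L586T', 'R90C']
Intersection: ['G574C', 'H972T', 'L608P', 'R90C'] ∩ ['E138Y', 'F295T', 'G574C', 'H972T', 'L586T', 'R90C'] = ['G574C', 'H972T', 'R90C']

Answer: G574C,H972T,R90C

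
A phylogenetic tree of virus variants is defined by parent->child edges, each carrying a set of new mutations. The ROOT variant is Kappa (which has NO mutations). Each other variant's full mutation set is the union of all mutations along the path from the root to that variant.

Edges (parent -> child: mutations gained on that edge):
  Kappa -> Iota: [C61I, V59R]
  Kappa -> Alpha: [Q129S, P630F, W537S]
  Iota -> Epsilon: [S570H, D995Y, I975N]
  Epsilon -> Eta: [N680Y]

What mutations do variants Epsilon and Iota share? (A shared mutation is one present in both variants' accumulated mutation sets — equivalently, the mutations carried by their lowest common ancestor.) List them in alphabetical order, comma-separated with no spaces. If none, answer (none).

Accumulating mutations along path to Epsilon:
  At Kappa: gained [] -> total []
  At Iota: gained ['C61I', 'V59R'] -> total ['C61I', 'V59R']
  At Epsilon: gained ['S570H', 'D995Y', 'I975N'] -> total ['C61I', 'D995Y', 'I975N', 'S570H', 'V59R']
Mutations(Epsilon) = ['C61I', 'D995Y', 'I975N', 'S570H', 'V59R']
Accumulating mutations along path to Iota:
  At Kappa: gained [] -> total []
  At Iota: gained ['C61I', 'V59R'] -> total ['C61I', 'V59R']
Mutations(Iota) = ['C61I', 'V59R']
Intersection: ['C61I', 'D995Y', 'I975N', 'S570H', 'V59R'] ∩ ['C61I', 'V59R'] = ['C61I', 'V59R']

Answer: C61I,V59R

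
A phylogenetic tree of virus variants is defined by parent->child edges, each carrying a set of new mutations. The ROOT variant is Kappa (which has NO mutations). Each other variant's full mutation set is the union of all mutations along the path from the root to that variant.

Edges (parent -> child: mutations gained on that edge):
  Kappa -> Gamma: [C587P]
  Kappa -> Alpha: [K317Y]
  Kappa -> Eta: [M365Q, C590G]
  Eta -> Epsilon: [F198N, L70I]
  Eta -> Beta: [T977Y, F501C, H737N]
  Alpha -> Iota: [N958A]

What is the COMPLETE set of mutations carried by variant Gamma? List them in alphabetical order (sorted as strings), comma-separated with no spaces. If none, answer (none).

At Kappa: gained [] -> total []
At Gamma: gained ['C587P'] -> total ['C587P']

Answer: C587P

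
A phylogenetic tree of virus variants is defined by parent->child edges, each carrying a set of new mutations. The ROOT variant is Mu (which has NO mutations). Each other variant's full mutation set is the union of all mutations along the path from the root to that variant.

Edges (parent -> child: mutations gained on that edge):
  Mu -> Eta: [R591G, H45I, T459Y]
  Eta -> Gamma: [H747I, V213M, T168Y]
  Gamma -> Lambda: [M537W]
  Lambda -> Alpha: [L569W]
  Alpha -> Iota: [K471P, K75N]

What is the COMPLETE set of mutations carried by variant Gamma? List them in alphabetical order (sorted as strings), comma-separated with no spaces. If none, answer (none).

Answer: H45I,H747I,R591G,T168Y,T459Y,V213M

Derivation:
At Mu: gained [] -> total []
At Eta: gained ['R591G', 'H45I', 'T459Y'] -> total ['H45I', 'R591G', 'T459Y']
At Gamma: gained ['H747I', 'V213M', 'T168Y'] -> total ['H45I', 'H747I', 'R591G', 'T168Y', 'T459Y', 'V213M']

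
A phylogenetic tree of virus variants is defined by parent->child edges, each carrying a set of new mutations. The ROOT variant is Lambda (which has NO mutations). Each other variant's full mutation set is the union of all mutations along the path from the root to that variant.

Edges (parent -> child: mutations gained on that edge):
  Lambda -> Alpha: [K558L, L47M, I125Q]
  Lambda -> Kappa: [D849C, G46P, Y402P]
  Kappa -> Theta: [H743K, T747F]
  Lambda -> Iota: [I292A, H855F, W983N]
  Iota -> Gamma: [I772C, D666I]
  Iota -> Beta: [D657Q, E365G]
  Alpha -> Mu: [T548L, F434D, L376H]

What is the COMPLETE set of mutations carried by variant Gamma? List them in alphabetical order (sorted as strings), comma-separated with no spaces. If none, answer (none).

At Lambda: gained [] -> total []
At Iota: gained ['I292A', 'H855F', 'W983N'] -> total ['H855F', 'I292A', 'W983N']
At Gamma: gained ['I772C', 'D666I'] -> total ['D666I', 'H855F', 'I292A', 'I772C', 'W983N']

Answer: D666I,H855F,I292A,I772C,W983N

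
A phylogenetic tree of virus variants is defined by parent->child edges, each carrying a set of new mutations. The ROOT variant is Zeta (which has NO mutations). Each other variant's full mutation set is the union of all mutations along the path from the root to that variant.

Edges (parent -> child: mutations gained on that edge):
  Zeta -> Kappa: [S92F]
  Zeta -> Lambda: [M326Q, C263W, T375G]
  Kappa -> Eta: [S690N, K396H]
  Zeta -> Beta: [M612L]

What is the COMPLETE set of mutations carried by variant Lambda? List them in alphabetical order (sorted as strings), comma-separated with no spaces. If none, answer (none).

Answer: C263W,M326Q,T375G

Derivation:
At Zeta: gained [] -> total []
At Lambda: gained ['M326Q', 'C263W', 'T375G'] -> total ['C263W', 'M326Q', 'T375G']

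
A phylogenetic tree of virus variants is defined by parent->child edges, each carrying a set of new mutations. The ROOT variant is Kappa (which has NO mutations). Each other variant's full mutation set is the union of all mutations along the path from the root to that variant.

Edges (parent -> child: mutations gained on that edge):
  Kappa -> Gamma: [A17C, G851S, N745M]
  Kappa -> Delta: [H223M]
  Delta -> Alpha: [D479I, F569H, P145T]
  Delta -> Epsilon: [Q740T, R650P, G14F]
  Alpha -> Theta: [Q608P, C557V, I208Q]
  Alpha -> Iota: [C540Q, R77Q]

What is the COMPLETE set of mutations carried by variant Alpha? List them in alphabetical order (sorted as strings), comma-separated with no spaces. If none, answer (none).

At Kappa: gained [] -> total []
At Delta: gained ['H223M'] -> total ['H223M']
At Alpha: gained ['D479I', 'F569H', 'P145T'] -> total ['D479I', 'F569H', 'H223M', 'P145T']

Answer: D479I,F569H,H223M,P145T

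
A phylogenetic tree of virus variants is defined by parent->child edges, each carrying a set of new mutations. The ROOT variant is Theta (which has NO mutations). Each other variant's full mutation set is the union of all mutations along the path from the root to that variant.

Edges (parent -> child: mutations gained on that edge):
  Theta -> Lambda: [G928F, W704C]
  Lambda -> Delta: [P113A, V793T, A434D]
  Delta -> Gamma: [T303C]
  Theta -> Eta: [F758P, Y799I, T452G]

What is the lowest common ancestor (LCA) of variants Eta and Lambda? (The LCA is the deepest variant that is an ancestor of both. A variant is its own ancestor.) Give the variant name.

Path from root to Eta: Theta -> Eta
  ancestors of Eta: {Theta, Eta}
Path from root to Lambda: Theta -> Lambda
  ancestors of Lambda: {Theta, Lambda}
Common ancestors: {Theta}
Walk up from Lambda: Lambda (not in ancestors of Eta), Theta (in ancestors of Eta)
Deepest common ancestor (LCA) = Theta

Answer: Theta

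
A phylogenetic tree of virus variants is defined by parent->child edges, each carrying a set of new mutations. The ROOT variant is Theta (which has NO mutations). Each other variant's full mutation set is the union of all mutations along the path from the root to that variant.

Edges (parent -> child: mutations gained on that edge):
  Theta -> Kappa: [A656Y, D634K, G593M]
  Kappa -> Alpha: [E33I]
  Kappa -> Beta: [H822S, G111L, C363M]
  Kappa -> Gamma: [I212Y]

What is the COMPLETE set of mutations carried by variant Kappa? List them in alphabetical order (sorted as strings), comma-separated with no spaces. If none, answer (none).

At Theta: gained [] -> total []
At Kappa: gained ['A656Y', 'D634K', 'G593M'] -> total ['A656Y', 'D634K', 'G593M']

Answer: A656Y,D634K,G593M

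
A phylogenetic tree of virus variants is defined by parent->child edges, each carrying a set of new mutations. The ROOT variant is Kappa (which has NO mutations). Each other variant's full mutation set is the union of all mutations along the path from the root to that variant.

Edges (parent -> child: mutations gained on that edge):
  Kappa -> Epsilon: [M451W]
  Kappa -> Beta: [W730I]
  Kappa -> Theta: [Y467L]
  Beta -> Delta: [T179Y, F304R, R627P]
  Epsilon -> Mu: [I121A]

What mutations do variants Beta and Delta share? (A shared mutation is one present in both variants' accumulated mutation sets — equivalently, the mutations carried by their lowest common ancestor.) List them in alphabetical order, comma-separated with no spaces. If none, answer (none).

Answer: W730I

Derivation:
Accumulating mutations along path to Beta:
  At Kappa: gained [] -> total []
  At Beta: gained ['W730I'] -> total ['W730I']
Mutations(Beta) = ['W730I']
Accumulating mutations along path to Delta:
  At Kappa: gained [] -> total []
  At Beta: gained ['W730I'] -> total ['W730I']
  At Delta: gained ['T179Y', 'F304R', 'R627P'] -> total ['F304R', 'R627P', 'T179Y', 'W730I']
Mutations(Delta) = ['F304R', 'R627P', 'T179Y', 'W730I']
Intersection: ['W730I'] ∩ ['F304R', 'R627P', 'T179Y', 'W730I'] = ['W730I']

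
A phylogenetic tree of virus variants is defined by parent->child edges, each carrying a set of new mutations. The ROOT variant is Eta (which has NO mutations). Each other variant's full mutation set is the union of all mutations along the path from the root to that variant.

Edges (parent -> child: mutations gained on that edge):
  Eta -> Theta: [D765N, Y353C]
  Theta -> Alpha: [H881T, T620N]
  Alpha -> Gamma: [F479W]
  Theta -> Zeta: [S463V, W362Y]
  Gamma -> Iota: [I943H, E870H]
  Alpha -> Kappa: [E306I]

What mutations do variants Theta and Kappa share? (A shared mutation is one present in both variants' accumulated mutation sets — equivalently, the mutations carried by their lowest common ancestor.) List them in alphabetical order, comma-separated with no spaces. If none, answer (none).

Answer: D765N,Y353C

Derivation:
Accumulating mutations along path to Theta:
  At Eta: gained [] -> total []
  At Theta: gained ['D765N', 'Y353C'] -> total ['D765N', 'Y353C']
Mutations(Theta) = ['D765N', 'Y353C']
Accumulating mutations along path to Kappa:
  At Eta: gained [] -> total []
  At Theta: gained ['D765N', 'Y353C'] -> total ['D765N', 'Y353C']
  At Alpha: gained ['H881T', 'T620N'] -> total ['D765N', 'H881T', 'T620N', 'Y353C']
  At Kappa: gained ['E306I'] -> total ['D765N', 'E306I', 'H881T', 'T620N', 'Y353C']
Mutations(Kappa) = ['D765N', 'E306I', 'H881T', 'T620N', 'Y353C']
Intersection: ['D765N', 'Y353C'] ∩ ['D765N', 'E306I', 'H881T', 'T620N', 'Y353C'] = ['D765N', 'Y353C']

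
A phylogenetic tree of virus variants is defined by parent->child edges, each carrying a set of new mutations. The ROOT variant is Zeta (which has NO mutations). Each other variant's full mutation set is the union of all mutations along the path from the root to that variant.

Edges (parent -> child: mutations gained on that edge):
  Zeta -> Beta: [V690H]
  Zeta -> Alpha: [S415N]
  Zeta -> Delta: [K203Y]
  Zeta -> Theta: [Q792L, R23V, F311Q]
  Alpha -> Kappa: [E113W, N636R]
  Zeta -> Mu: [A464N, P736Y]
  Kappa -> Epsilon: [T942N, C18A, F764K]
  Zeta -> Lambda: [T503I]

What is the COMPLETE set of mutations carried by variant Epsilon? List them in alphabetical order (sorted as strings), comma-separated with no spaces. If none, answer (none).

Answer: C18A,E113W,F764K,N636R,S415N,T942N

Derivation:
At Zeta: gained [] -> total []
At Alpha: gained ['S415N'] -> total ['S415N']
At Kappa: gained ['E113W', 'N636R'] -> total ['E113W', 'N636R', 'S415N']
At Epsilon: gained ['T942N', 'C18A', 'F764K'] -> total ['C18A', 'E113W', 'F764K', 'N636R', 'S415N', 'T942N']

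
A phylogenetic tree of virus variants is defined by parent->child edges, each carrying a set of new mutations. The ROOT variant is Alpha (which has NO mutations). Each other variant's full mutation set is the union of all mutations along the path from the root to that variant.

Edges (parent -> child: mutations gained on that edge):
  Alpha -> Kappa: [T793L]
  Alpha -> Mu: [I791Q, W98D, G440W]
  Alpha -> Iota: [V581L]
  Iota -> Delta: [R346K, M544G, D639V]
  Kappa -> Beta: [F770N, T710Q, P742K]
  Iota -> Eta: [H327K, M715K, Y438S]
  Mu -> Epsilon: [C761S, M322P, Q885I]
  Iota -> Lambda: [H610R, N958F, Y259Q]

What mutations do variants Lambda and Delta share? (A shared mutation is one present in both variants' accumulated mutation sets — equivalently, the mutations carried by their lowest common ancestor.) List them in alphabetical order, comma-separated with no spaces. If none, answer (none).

Answer: V581L

Derivation:
Accumulating mutations along path to Lambda:
  At Alpha: gained [] -> total []
  At Iota: gained ['V581L'] -> total ['V581L']
  At Lambda: gained ['H610R', 'N958F', 'Y259Q'] -> total ['H610R', 'N958F', 'V581L', 'Y259Q']
Mutations(Lambda) = ['H610R', 'N958F', 'V581L', 'Y259Q']
Accumulating mutations along path to Delta:
  At Alpha: gained [] -> total []
  At Iota: gained ['V581L'] -> total ['V581L']
  At Delta: gained ['R346K', 'M544G', 'D639V'] -> total ['D639V', 'M544G', 'R346K', 'V581L']
Mutations(Delta) = ['D639V', 'M544G', 'R346K', 'V581L']
Intersection: ['H610R', 'N958F', 'V581L', 'Y259Q'] ∩ ['D639V', 'M544G', 'R346K', 'V581L'] = ['V581L']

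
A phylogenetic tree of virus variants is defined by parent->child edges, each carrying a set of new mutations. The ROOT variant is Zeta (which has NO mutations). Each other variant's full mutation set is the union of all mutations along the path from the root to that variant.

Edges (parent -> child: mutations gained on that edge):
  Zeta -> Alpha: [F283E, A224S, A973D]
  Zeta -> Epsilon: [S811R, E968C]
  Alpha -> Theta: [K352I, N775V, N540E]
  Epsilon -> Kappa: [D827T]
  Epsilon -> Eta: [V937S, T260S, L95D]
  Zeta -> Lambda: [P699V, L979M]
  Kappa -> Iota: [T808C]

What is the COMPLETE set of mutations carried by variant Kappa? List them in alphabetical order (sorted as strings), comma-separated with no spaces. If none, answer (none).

Answer: D827T,E968C,S811R

Derivation:
At Zeta: gained [] -> total []
At Epsilon: gained ['S811R', 'E968C'] -> total ['E968C', 'S811R']
At Kappa: gained ['D827T'] -> total ['D827T', 'E968C', 'S811R']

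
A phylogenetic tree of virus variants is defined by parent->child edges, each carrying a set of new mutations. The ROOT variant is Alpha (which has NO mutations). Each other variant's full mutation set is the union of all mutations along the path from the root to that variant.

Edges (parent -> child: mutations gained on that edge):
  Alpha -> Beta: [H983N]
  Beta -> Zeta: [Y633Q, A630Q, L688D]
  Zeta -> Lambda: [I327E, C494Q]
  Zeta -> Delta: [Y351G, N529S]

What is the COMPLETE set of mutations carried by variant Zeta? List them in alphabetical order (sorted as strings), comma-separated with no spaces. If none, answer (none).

At Alpha: gained [] -> total []
At Beta: gained ['H983N'] -> total ['H983N']
At Zeta: gained ['Y633Q', 'A630Q', 'L688D'] -> total ['A630Q', 'H983N', 'L688D', 'Y633Q']

Answer: A630Q,H983N,L688D,Y633Q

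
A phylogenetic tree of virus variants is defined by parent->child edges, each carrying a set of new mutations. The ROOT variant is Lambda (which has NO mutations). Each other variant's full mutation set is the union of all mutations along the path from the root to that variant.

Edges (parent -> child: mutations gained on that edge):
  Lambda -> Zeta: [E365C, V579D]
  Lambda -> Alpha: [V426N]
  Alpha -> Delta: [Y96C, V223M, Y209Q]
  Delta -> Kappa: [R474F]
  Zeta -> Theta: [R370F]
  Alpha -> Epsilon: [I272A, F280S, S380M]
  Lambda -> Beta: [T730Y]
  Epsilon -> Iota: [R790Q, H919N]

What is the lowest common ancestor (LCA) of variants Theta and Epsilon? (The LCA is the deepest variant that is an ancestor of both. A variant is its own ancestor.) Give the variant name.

Path from root to Theta: Lambda -> Zeta -> Theta
  ancestors of Theta: {Lambda, Zeta, Theta}
Path from root to Epsilon: Lambda -> Alpha -> Epsilon
  ancestors of Epsilon: {Lambda, Alpha, Epsilon}
Common ancestors: {Lambda}
Walk up from Epsilon: Epsilon (not in ancestors of Theta), Alpha (not in ancestors of Theta), Lambda (in ancestors of Theta)
Deepest common ancestor (LCA) = Lambda

Answer: Lambda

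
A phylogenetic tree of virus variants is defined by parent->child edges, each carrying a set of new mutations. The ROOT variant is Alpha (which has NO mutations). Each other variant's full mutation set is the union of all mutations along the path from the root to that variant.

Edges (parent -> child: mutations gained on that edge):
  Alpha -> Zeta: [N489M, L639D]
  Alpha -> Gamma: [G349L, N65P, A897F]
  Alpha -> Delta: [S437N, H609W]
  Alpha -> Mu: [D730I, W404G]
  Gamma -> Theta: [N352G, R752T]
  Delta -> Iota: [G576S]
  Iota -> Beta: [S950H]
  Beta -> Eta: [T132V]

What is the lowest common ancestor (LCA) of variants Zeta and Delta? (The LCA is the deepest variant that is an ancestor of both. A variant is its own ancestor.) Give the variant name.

Path from root to Zeta: Alpha -> Zeta
  ancestors of Zeta: {Alpha, Zeta}
Path from root to Delta: Alpha -> Delta
  ancestors of Delta: {Alpha, Delta}
Common ancestors: {Alpha}
Walk up from Delta: Delta (not in ancestors of Zeta), Alpha (in ancestors of Zeta)
Deepest common ancestor (LCA) = Alpha

Answer: Alpha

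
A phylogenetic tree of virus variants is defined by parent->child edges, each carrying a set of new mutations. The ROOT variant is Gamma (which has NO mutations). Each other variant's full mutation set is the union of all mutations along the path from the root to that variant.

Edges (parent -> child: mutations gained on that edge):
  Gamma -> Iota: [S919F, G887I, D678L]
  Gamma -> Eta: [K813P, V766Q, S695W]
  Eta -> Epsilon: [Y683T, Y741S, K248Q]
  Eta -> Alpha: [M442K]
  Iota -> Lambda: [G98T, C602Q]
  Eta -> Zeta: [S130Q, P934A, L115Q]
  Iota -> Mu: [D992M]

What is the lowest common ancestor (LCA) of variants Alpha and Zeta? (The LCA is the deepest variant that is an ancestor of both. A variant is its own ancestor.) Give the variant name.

Answer: Eta

Derivation:
Path from root to Alpha: Gamma -> Eta -> Alpha
  ancestors of Alpha: {Gamma, Eta, Alpha}
Path from root to Zeta: Gamma -> Eta -> Zeta
  ancestors of Zeta: {Gamma, Eta, Zeta}
Common ancestors: {Gamma, Eta}
Walk up from Zeta: Zeta (not in ancestors of Alpha), Eta (in ancestors of Alpha), Gamma (in ancestors of Alpha)
Deepest common ancestor (LCA) = Eta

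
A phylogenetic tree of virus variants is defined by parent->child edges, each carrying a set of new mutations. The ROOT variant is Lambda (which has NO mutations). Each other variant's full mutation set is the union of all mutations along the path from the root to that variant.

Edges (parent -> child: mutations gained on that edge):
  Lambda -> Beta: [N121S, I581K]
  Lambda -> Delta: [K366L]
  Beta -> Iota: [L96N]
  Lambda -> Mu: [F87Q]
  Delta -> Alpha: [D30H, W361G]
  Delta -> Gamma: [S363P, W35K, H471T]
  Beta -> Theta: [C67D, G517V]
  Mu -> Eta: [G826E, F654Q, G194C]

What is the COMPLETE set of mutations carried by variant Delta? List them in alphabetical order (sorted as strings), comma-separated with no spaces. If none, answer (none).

At Lambda: gained [] -> total []
At Delta: gained ['K366L'] -> total ['K366L']

Answer: K366L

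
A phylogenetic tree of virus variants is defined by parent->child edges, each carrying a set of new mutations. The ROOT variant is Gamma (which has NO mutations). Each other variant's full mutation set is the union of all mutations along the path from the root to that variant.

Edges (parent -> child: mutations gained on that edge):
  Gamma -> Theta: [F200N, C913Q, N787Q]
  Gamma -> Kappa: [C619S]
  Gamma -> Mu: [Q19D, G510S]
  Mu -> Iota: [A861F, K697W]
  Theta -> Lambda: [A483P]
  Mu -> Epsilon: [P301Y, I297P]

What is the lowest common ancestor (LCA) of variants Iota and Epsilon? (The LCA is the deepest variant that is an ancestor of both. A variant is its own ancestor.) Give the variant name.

Path from root to Iota: Gamma -> Mu -> Iota
  ancestors of Iota: {Gamma, Mu, Iota}
Path from root to Epsilon: Gamma -> Mu -> Epsilon
  ancestors of Epsilon: {Gamma, Mu, Epsilon}
Common ancestors: {Gamma, Mu}
Walk up from Epsilon: Epsilon (not in ancestors of Iota), Mu (in ancestors of Iota), Gamma (in ancestors of Iota)
Deepest common ancestor (LCA) = Mu

Answer: Mu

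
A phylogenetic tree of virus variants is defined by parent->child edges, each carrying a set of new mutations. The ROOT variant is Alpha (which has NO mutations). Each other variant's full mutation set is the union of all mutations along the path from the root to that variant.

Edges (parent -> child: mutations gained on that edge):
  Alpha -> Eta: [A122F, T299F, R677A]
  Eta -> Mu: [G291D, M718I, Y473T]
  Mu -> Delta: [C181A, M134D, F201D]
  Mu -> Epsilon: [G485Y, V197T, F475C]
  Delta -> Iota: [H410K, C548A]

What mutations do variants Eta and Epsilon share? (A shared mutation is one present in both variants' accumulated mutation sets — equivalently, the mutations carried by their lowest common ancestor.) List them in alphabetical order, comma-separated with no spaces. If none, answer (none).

Accumulating mutations along path to Eta:
  At Alpha: gained [] -> total []
  At Eta: gained ['A122F', 'T299F', 'R677A'] -> total ['A122F', 'R677A', 'T299F']
Mutations(Eta) = ['A122F', 'R677A', 'T299F']
Accumulating mutations along path to Epsilon:
  At Alpha: gained [] -> total []
  At Eta: gained ['A122F', 'T299F', 'R677A'] -> total ['A122F', 'R677A', 'T299F']
  At Mu: gained ['G291D', 'M718I', 'Y473T'] -> total ['A122F', 'G291D', 'M718I', 'R677A', 'T299F', 'Y473T']
  At Epsilon: gained ['G485Y', 'V197T', 'F475C'] -> total ['A122F', 'F475C', 'G291D', 'G485Y', 'M718I', 'R677A', 'T299F', 'V197T', 'Y473T']
Mutations(Epsilon) = ['A122F', 'F475C', 'G291D', 'G485Y', 'M718I', 'R677A', 'T299F', 'V197T', 'Y473T']
Intersection: ['A122F', 'R677A', 'T299F'] ∩ ['A122F', 'F475C', 'G291D', 'G485Y', 'M718I', 'R677A', 'T299F', 'V197T', 'Y473T'] = ['A122F', 'R677A', 'T299F']

Answer: A122F,R677A,T299F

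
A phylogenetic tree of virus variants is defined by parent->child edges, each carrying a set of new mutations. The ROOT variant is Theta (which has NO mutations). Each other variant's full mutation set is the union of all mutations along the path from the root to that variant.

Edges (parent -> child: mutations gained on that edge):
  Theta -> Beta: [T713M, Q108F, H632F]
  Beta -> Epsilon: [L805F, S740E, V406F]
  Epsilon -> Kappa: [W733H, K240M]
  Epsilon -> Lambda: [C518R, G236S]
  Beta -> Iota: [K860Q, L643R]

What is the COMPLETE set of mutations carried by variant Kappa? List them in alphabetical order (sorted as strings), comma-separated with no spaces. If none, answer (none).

Answer: H632F,K240M,L805F,Q108F,S740E,T713M,V406F,W733H

Derivation:
At Theta: gained [] -> total []
At Beta: gained ['T713M', 'Q108F', 'H632F'] -> total ['H632F', 'Q108F', 'T713M']
At Epsilon: gained ['L805F', 'S740E', 'V406F'] -> total ['H632F', 'L805F', 'Q108F', 'S740E', 'T713M', 'V406F']
At Kappa: gained ['W733H', 'K240M'] -> total ['H632F', 'K240M', 'L805F', 'Q108F', 'S740E', 'T713M', 'V406F', 'W733H']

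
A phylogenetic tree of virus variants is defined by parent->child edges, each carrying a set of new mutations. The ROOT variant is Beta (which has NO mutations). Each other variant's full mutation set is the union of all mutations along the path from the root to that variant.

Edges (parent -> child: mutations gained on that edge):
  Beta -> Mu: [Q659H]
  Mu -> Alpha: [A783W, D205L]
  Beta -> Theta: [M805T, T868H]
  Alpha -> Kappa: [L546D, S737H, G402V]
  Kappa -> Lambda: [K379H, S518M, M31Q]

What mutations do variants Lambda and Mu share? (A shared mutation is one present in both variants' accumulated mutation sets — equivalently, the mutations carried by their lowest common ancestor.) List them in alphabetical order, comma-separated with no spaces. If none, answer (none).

Accumulating mutations along path to Lambda:
  At Beta: gained [] -> total []
  At Mu: gained ['Q659H'] -> total ['Q659H']
  At Alpha: gained ['A783W', 'D205L'] -> total ['A783W', 'D205L', 'Q659H']
  At Kappa: gained ['L546D', 'S737H', 'G402V'] -> total ['A783W', 'D205L', 'G402V', 'L546D', 'Q659H', 'S737H']
  At Lambda: gained ['K379H', 'S518M', 'M31Q'] -> total ['A783W', 'D205L', 'G402V', 'K379H', 'L546D', 'M31Q', 'Q659H', 'S518M', 'S737H']
Mutations(Lambda) = ['A783W', 'D205L', 'G402V', 'K379H', 'L546D', 'M31Q', 'Q659H', 'S518M', 'S737H']
Accumulating mutations along path to Mu:
  At Beta: gained [] -> total []
  At Mu: gained ['Q659H'] -> total ['Q659H']
Mutations(Mu) = ['Q659H']
Intersection: ['A783W', 'D205L', 'G402V', 'K379H', 'L546D', 'M31Q', 'Q659H', 'S518M', 'S737H'] ∩ ['Q659H'] = ['Q659H']

Answer: Q659H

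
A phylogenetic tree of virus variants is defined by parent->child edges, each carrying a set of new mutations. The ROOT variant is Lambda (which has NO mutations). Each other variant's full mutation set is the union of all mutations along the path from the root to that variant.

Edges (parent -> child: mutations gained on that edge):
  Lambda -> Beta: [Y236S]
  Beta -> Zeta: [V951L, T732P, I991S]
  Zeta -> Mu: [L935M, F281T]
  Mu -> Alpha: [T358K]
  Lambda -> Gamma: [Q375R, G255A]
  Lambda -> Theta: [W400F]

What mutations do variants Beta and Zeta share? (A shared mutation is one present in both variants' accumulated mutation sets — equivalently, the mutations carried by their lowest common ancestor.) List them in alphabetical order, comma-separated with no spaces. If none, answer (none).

Answer: Y236S

Derivation:
Accumulating mutations along path to Beta:
  At Lambda: gained [] -> total []
  At Beta: gained ['Y236S'] -> total ['Y236S']
Mutations(Beta) = ['Y236S']
Accumulating mutations along path to Zeta:
  At Lambda: gained [] -> total []
  At Beta: gained ['Y236S'] -> total ['Y236S']
  At Zeta: gained ['V951L', 'T732P', 'I991S'] -> total ['I991S', 'T732P', 'V951L', 'Y236S']
Mutations(Zeta) = ['I991S', 'T732P', 'V951L', 'Y236S']
Intersection: ['Y236S'] ∩ ['I991S', 'T732P', 'V951L', 'Y236S'] = ['Y236S']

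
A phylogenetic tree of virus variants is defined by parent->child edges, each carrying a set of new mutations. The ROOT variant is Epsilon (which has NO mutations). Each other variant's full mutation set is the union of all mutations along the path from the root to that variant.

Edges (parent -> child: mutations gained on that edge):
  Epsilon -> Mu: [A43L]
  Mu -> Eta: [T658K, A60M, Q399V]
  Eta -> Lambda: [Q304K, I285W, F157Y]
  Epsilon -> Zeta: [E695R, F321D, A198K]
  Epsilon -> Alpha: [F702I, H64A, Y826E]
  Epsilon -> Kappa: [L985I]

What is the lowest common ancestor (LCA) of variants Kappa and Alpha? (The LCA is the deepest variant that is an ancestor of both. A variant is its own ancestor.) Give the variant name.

Path from root to Kappa: Epsilon -> Kappa
  ancestors of Kappa: {Epsilon, Kappa}
Path from root to Alpha: Epsilon -> Alpha
  ancestors of Alpha: {Epsilon, Alpha}
Common ancestors: {Epsilon}
Walk up from Alpha: Alpha (not in ancestors of Kappa), Epsilon (in ancestors of Kappa)
Deepest common ancestor (LCA) = Epsilon

Answer: Epsilon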